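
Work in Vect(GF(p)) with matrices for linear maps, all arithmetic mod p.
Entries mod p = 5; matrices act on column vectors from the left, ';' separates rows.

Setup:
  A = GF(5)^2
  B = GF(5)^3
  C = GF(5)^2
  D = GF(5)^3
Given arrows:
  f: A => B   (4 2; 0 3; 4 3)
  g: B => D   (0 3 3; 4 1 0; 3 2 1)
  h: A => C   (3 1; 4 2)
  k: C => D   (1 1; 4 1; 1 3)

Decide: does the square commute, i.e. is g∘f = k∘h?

Path 1 = f;g:
  e0=(1,0) f=>(4,0,4) g=>(2,1,1)
  e1=(0,1) f=>(2,3,3) g=>(3,1,0)
  result₁ = (2 3; 1 1; 1 0)
Path 2 = h;k:
  e0=(1,0) h=>(3,4) k=>(2,1,0)
  e1=(0,1) h=>(1,2) k=>(3,1,2)
  result₂ = (2 3; 1 1; 0 2)
Equal? NO — does not commute

Answer: DOES NOT COMMUTE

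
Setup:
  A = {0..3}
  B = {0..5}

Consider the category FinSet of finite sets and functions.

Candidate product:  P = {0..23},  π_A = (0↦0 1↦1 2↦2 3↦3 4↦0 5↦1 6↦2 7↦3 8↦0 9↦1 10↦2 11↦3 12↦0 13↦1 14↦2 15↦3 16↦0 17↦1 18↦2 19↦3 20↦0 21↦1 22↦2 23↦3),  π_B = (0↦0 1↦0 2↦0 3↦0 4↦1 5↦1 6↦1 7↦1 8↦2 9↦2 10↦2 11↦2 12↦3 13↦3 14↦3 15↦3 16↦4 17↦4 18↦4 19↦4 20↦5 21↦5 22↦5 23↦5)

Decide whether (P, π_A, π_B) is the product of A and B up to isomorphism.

|A|·|B| = 4·6 = 24;  |P| = 24
Check the pairing map k ↦ (π_A(k), π_B(k)):
  0 ↦ (0,0)
  1 ↦ (1,0)
  2 ↦ (2,0)
  3 ↦ (3,0)
  4 ↦ (0,1)
  5 ↦ (1,1)
  6 ↦ (2,1)
  7 ↦ (3,1)
  8 ↦ (0,2)
  9 ↦ (1,2)
  10 ↦ (2,2)
  11 ↦ (3,2)
  12 ↦ (0,3)
  13 ↦ (1,3)
  14 ↦ (2,3)
  15 ↦ (3,3)
  16 ↦ (0,4)
  17 ↦ (1,4)
  18 ↦ (2,4)
  19 ↦ (3,4)
  20 ↦ (0,5)
  21 ↦ (1,5)
  22 ↦ (2,5)
  23 ↦ (3,5)
distinct pairs in image: 24 / 24 needed
  → bijection onto A×B; projections well-typed.

Answer: VALID PRODUCT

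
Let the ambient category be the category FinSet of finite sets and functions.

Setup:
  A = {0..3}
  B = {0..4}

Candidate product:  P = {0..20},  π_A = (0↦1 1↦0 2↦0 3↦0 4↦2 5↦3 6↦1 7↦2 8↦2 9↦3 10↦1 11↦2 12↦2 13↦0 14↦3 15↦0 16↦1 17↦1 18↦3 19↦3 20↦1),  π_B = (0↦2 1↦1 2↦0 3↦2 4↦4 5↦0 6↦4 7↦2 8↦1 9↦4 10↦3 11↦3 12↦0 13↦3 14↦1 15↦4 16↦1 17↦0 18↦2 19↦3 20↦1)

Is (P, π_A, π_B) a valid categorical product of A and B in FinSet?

|A|·|B| = 4·5 = 20;  |P| = 21
  → cardinalities differ; no bijection possible.

Answer: NOT A VALID PRODUCT — |P|=21 ≠ |A|·|B|=20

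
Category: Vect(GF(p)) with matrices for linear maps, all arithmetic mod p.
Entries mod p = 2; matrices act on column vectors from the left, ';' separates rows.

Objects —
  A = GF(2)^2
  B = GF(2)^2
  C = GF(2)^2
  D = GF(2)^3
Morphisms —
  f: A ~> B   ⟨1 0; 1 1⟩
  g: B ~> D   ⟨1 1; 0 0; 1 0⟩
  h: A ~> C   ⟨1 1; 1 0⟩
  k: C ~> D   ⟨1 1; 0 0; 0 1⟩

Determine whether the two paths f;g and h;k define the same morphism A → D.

Answer: COMMUTES

Trace:
Path 1 = f;g:
  e0=[1,0] f~>[1,1] g~>[0,0,1]
  e1=[0,1] f~>[0,1] g~>[1,0,0]
  ⟦path⟧₁ = ⟨0 1; 0 0; 1 0⟩
Path 2 = h;k:
  e0=[1,0] h~>[1,1] k~>[0,0,1]
  e1=[0,1] h~>[1,0] k~>[1,0,0]
  ⟦path⟧₂ = ⟨0 1; 0 0; 1 0⟩
Equal? YES — commutes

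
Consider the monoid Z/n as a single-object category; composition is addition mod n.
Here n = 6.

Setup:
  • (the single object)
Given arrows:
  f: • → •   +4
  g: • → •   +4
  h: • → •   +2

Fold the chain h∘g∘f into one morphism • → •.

Answer: +4

Trace:
  0 +4≡4 +4≡2 +2≡4  (mod 6)
result: +4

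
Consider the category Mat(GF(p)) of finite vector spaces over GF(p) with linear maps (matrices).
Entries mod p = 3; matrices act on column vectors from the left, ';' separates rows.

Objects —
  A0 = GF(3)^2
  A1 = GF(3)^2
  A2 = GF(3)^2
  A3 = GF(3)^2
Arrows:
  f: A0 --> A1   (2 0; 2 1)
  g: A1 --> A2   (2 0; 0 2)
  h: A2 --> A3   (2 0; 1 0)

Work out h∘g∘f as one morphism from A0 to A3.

Answer: (2 0; 1 0)

Work:
  e0=(1,0) f-->(2,2) g-->(1,1) h-->(2,1)
  e1=(0,1) f-->(0,1) g-->(0,2) h-->(0,0)
composite: (2 0; 1 0)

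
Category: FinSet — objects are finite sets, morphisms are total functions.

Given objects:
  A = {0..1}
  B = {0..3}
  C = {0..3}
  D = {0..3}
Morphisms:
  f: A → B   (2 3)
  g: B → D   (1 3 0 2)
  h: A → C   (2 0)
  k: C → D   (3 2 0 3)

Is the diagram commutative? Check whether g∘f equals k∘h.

Answer: DOES NOT COMMUTE

Work:
1) trace f;g:
  0 f→2 g→0
  1 f→3 g→2
  composite₁ = (0 2)
2) trace h;k:
  0 h→2 k→0
  1 h→0 k→3
  composite₂ = (0 3)
Equal? NO — does not commute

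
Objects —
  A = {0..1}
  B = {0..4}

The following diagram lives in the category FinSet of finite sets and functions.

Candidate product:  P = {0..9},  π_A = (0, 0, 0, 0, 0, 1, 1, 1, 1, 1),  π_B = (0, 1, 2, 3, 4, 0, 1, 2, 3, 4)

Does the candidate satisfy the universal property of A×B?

Answer: VALID PRODUCT

Work:
|A|·|B| = 2·5 = 10;  |P| = 10
Check the pairing map k ↦ (π_A(k), π_B(k)):
  0 ↦ (0,0)
  1 ↦ (0,1)
  2 ↦ (0,2)
  3 ↦ (0,3)
  4 ↦ (0,4)
  5 ↦ (1,0)
  6 ↦ (1,1)
  7 ↦ (1,2)
  8 ↦ (1,3)
  9 ↦ (1,4)
distinct pairs in image: 10 / 10 needed
  → bijection onto A×B; projections well-typed.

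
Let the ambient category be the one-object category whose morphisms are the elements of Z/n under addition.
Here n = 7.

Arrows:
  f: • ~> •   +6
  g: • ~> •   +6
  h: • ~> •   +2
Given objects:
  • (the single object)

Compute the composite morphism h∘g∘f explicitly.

  0 +6≡6 +6≡5 +2≡0  (mod 7)
composite: +0

Answer: +0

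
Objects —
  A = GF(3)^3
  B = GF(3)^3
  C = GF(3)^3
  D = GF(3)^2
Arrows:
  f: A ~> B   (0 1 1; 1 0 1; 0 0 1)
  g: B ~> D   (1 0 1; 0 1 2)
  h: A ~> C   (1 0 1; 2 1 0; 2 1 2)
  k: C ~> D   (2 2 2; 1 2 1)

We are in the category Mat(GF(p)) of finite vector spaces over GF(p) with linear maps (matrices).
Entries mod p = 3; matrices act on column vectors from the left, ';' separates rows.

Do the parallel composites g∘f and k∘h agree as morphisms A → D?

Answer: DOES NOT COMMUTE

Trace:
Along f;g (path 1):
  e0=(1,0,0) f~>(0,1,0) g~>(0,1)
  e1=(0,1,0) f~>(1,0,0) g~>(1,0)
  e2=(0,0,1) f~>(1,1,1) g~>(2,0)
  result₁ = (0 1 2; 1 0 0)
Along h;k (path 2):
  e0=(1,0,0) h~>(1,2,2) k~>(1,1)
  e1=(0,1,0) h~>(0,1,1) k~>(1,0)
  e2=(0,0,1) h~>(1,0,2) k~>(0,0)
  result₂ = (1 1 0; 1 0 0)
Equal? distinct morphisms ✗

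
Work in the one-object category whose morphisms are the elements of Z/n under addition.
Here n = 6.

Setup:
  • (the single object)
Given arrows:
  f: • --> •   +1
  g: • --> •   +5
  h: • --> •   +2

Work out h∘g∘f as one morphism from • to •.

Answer: +2

Trace:
  0 +1≡1 +5≡0 +2≡2  (mod 6)
⟦path⟧: +2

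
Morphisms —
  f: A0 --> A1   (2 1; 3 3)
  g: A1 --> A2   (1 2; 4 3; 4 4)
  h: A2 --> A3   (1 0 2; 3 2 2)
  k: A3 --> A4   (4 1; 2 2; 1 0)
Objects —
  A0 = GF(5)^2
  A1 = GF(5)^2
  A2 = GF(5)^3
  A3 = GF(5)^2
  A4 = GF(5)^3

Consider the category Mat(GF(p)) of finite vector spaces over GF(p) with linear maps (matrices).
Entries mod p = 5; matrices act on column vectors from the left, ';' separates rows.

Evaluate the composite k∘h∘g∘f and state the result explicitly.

  e0=[1,0] f-->[2,3] g-->[3,2,0] h-->[3,3] k-->[0,2,3]
  e1=[0,1] f-->[1,3] g-->[2,3,1] h-->[4,4] k-->[0,1,4]
composite: (0 0; 2 1; 3 4)

Answer: (0 0; 2 1; 3 4)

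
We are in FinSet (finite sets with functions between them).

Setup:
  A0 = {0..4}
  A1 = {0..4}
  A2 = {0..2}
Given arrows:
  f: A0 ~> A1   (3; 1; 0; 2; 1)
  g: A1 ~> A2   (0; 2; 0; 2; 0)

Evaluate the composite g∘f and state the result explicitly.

Answer: (2; 2; 0; 0; 2)

Work:
  0 f~>3 g~>2
  1 f~>1 g~>2
  2 f~>0 g~>0
  3 f~>2 g~>0
  4 f~>1 g~>2
⟦path⟧: (2; 2; 0; 0; 2)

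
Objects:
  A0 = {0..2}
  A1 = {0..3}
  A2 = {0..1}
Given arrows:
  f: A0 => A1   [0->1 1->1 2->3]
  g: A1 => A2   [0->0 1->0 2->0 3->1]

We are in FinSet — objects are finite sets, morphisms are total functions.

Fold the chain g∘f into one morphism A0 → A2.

  0 f=>1 g=>0
  1 f=>1 g=>0
  2 f=>3 g=>1
⟦path⟧: [0->0 1->0 2->1]

Answer: [0->0 1->0 2->1]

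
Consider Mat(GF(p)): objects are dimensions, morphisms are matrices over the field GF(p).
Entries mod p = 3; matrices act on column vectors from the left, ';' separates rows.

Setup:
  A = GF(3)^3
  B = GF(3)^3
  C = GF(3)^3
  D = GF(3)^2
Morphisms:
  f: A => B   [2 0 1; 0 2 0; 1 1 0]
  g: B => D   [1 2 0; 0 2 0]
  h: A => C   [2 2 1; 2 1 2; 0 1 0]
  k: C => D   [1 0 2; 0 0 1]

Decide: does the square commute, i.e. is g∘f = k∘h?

Path 1 = f;g:
  e0=⟨1,0,0⟩ f=>⟨2,0,1⟩ g=>⟨2,0⟩
  e1=⟨0,1,0⟩ f=>⟨0,2,1⟩ g=>⟨1,1⟩
  e2=⟨0,0,1⟩ f=>⟨1,0,0⟩ g=>⟨1,0⟩
  result₁ = [2 1 1; 0 1 0]
Path 2 = h;k:
  e0=⟨1,0,0⟩ h=>⟨2,2,0⟩ k=>⟨2,0⟩
  e1=⟨0,1,0⟩ h=>⟨2,1,1⟩ k=>⟨1,1⟩
  e2=⟨0,0,1⟩ h=>⟨1,2,0⟩ k=>⟨1,0⟩
  result₂ = [2 1 1; 0 1 0]
Equal? same morphism ✓

Answer: COMMUTES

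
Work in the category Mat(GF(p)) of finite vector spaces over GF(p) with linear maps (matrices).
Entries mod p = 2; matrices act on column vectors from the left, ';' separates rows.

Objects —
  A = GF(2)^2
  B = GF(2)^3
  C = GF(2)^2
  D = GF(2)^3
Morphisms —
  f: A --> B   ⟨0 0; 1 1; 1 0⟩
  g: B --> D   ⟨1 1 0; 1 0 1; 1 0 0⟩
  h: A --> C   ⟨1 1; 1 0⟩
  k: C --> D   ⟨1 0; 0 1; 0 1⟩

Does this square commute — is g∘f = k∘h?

Answer: DOES NOT COMMUTE

Trace:
Path 1 = f;g:
  e0=[1,0] f-->[0,1,1] g-->[1,1,0]
  e1=[0,1] f-->[0,1,0] g-->[1,0,0]
  ⟦path⟧₁ = ⟨1 1; 1 0; 0 0⟩
Path 2 = h;k:
  e0=[1,0] h-->[1,1] k-->[1,1,1]
  e1=[0,1] h-->[1,0] k-->[1,0,0]
  ⟦path⟧₂ = ⟨1 1; 1 0; 1 0⟩
Equal? distinct morphisms ✗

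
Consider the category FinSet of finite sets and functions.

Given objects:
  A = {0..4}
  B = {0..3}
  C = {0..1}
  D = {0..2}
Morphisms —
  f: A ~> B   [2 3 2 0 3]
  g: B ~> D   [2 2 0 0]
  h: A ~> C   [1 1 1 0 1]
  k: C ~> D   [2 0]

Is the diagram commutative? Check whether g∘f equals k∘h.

1) trace f;g:
  0 f~>2 g~>0
  1 f~>3 g~>0
  2 f~>2 g~>0
  3 f~>0 g~>2
  4 f~>3 g~>0
  ⟦path⟧₁ = [0 0 0 2 0]
2) trace h;k:
  0 h~>1 k~>0
  1 h~>1 k~>0
  2 h~>1 k~>0
  3 h~>0 k~>2
  4 h~>1 k~>0
  ⟦path⟧₂ = [0 0 0 2 0]
Equal? equal; square commutes

Answer: COMMUTES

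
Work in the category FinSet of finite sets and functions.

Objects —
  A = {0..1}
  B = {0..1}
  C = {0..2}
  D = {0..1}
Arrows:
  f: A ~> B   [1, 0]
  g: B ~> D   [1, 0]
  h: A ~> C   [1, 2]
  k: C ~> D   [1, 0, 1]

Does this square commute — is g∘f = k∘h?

Answer: COMMUTES

Trace:
1) trace f;g:
  0 f~>1 g~>0
  1 f~>0 g~>1
  result₁ = [0, 1]
2) trace h;k:
  0 h~>1 k~>0
  1 h~>2 k~>1
  result₂ = [0, 1]
Equal? equal; square commutes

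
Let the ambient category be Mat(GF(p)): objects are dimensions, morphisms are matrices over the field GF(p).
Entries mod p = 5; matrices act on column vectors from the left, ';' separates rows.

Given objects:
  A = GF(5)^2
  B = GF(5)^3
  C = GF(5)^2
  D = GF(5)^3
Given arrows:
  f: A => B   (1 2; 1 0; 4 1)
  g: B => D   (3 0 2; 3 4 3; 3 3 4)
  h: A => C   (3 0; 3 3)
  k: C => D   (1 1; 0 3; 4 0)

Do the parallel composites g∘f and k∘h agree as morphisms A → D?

1) trace f;g:
  e0=(1,0) f=>(1,1,4) g=>(1,4,2)
  e1=(0,1) f=>(2,0,1) g=>(3,4,0)
  ⟦path⟧₁ = (1 3; 4 4; 2 0)
2) trace h;k:
  e0=(1,0) h=>(3,3) k=>(1,4,2)
  e1=(0,1) h=>(0,3) k=>(3,4,0)
  ⟦path⟧₂ = (1 3; 4 4; 2 0)
Equal? YES — commutes

Answer: COMMUTES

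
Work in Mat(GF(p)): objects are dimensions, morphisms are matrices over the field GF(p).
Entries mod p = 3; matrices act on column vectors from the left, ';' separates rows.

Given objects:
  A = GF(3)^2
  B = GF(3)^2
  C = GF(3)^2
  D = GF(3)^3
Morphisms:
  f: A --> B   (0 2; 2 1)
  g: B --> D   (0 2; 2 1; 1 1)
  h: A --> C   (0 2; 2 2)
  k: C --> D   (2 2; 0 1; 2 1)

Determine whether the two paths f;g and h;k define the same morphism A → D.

Answer: COMMUTES

Derivation:
Along f;g (path 1):
  e0=(1,0) f-->(0,2) g-->(1,2,2)
  e1=(0,1) f-->(2,1) g-->(2,2,0)
  composite₁ = (1 2; 2 2; 2 0)
Along h;k (path 2):
  e0=(1,0) h-->(0,2) k-->(1,2,2)
  e1=(0,1) h-->(2,2) k-->(2,2,0)
  composite₂ = (1 2; 2 2; 2 0)
Equal? YES — commutes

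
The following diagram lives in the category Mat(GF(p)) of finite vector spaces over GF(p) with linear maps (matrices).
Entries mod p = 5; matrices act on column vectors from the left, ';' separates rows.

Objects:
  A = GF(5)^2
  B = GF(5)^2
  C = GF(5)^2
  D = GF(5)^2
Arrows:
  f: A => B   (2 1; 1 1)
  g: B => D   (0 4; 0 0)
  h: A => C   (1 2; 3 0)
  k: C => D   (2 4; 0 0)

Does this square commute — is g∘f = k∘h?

Along f;g (path 1):
  e0=[1,0] f=>[2,1] g=>[4,0]
  e1=[0,1] f=>[1,1] g=>[4,0]
  result₁ = (4 4; 0 0)
Along h;k (path 2):
  e0=[1,0] h=>[1,3] k=>[4,0]
  e1=[0,1] h=>[2,0] k=>[4,0]
  result₂ = (4 4; 0 0)
Equal? YES — commutes

Answer: COMMUTES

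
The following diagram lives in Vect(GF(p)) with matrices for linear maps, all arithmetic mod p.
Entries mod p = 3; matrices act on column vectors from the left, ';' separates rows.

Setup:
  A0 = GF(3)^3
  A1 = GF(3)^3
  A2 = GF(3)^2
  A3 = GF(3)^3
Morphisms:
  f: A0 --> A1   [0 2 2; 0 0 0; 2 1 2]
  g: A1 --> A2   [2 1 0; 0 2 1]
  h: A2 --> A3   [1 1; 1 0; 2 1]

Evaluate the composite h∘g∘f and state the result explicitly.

  e0=[1,0,0] f-->[0,0,2] g-->[0,2] h-->[2,0,2]
  e1=[0,1,0] f-->[2,0,1] g-->[1,1] h-->[2,1,0]
  e2=[0,0,1] f-->[2,0,2] g-->[1,2] h-->[0,1,1]
result: [2 2 0; 0 1 1; 2 0 1]

Answer: [2 2 0; 0 1 1; 2 0 1]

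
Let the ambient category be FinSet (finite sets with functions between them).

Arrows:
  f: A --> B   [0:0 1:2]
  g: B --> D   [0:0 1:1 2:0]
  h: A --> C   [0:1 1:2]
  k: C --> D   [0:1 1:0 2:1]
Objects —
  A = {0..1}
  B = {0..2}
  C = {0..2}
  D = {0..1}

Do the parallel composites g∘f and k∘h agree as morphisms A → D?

Answer: DOES NOT COMMUTE

Work:
Along f;g (path 1):
  0 f-->0 g-->0
  1 f-->2 g-->0
  result₁ = [0:0 1:0]
Along h;k (path 2):
  0 h-->1 k-->0
  1 h-->2 k-->1
  result₂ = [0:0 1:1]
Equal? NO — does not commute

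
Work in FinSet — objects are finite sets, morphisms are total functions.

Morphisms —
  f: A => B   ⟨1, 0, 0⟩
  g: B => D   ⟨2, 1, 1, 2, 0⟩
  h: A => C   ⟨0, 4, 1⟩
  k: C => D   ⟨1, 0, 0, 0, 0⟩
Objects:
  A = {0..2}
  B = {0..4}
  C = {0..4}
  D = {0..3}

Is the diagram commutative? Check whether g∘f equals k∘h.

Answer: DOES NOT COMMUTE

Trace:
Along f;g (path 1):
  0 f=>1 g=>1
  1 f=>0 g=>2
  2 f=>0 g=>2
  composite₁ = ⟨1, 2, 2⟩
Along h;k (path 2):
  0 h=>0 k=>1
  1 h=>4 k=>0
  2 h=>1 k=>0
  composite₂ = ⟨1, 0, 0⟩
Equal? distinct morphisms ✗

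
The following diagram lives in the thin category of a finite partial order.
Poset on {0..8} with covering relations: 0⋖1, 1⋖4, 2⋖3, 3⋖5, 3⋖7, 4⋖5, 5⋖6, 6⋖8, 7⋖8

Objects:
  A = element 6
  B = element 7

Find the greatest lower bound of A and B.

Lower bounds of A=6 and B=7: {2,3}
  2 ⊑ 3
  3 ⊑ 3
glb = 3

Answer: A∧B = 3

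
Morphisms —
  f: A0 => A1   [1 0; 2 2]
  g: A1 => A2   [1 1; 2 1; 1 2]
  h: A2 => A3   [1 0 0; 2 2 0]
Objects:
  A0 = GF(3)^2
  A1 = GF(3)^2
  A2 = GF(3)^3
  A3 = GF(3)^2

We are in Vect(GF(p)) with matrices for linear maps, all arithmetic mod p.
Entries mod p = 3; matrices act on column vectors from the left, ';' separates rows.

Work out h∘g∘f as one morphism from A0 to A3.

  e0=(1,0) f=>(1,2) g=>(0,1,2) h=>(0,2)
  e1=(0,1) f=>(0,2) g=>(2,2,1) h=>(2,2)
result: [0 2; 2 2]

Answer: [0 2; 2 2]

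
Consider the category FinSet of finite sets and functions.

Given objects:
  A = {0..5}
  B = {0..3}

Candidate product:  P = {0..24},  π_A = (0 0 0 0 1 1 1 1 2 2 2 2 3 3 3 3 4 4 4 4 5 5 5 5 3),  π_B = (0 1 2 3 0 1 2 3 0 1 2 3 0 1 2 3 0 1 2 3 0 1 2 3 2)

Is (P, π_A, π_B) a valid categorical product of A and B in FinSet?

|A|·|B| = 6·4 = 24;  |P| = 25
  → cardinalities differ; no bijection possible.

Answer: NOT A VALID PRODUCT — |P|=25 ≠ |A|·|B|=24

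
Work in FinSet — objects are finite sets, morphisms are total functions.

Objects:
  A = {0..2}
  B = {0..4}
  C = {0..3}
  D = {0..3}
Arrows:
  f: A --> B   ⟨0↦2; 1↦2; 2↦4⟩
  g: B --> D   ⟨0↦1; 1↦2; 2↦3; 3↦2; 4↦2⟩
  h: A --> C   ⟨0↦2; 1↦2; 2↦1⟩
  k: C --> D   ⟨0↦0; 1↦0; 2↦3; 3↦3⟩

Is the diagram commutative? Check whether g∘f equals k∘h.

Answer: DOES NOT COMMUTE

Trace:
Along f;g (path 1):
  0 f-->2 g-->3
  1 f-->2 g-->3
  2 f-->4 g-->2
  ⟦path⟧₁ = ⟨0↦3; 1↦3; 2↦2⟩
Along h;k (path 2):
  0 h-->2 k-->3
  1 h-->2 k-->3
  2 h-->1 k-->0
  ⟦path⟧₂ = ⟨0↦3; 1↦3; 2↦0⟩
Equal? differ; not commutative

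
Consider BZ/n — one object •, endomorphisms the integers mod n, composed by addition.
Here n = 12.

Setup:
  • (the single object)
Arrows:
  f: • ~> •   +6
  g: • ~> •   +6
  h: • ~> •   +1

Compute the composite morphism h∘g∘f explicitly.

  0 +6≡6 +6≡0 +1≡1  (mod 12)
result: +1

Answer: +1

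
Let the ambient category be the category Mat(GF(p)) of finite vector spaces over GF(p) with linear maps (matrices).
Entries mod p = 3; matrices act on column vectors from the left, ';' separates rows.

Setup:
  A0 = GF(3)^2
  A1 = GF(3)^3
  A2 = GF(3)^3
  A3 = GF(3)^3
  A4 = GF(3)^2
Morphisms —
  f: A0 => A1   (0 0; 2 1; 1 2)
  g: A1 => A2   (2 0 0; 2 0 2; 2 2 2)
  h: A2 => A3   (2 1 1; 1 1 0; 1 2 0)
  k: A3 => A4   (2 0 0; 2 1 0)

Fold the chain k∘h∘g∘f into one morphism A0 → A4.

Answer: (1 2; 0 0)

Work:
  e0=[1,0] f=>[0,2,1] g=>[0,2,0] h=>[2,2,1] k=>[1,0]
  e1=[0,1] f=>[0,1,2] g=>[0,1,0] h=>[1,1,2] k=>[2,0]
composite: (1 2; 0 0)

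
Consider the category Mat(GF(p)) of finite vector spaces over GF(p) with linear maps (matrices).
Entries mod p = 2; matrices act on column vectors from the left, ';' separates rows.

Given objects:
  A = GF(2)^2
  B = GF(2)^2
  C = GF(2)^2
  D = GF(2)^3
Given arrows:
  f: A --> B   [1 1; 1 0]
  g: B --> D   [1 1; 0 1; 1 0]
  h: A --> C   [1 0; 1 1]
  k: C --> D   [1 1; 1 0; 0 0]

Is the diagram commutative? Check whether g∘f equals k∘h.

Path 1 = f;g:
  e0=[1,0] f-->[1,1] g-->[0,1,1]
  e1=[0,1] f-->[1,0] g-->[1,0,1]
  result₁ = [0 1; 1 0; 1 1]
Path 2 = h;k:
  e0=[1,0] h-->[1,1] k-->[0,1,0]
  e1=[0,1] h-->[0,1] k-->[1,0,0]
  result₂ = [0 1; 1 0; 0 0]
Equal? NO — does not commute

Answer: DOES NOT COMMUTE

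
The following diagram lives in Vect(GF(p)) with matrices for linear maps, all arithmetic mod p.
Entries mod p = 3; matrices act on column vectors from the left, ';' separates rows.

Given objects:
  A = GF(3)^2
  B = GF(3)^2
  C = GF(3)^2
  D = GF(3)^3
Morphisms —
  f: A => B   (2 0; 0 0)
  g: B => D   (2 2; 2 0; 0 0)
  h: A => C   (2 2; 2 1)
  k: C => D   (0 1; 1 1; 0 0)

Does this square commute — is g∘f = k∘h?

Path 1 = f;g:
  e0=(1,0) f=>(2,0) g=>(1,1,0)
  e1=(0,1) f=>(0,0) g=>(0,0,0)
  result₁ = (1 0; 1 0; 0 0)
Path 2 = h;k:
  e0=(1,0) h=>(2,2) k=>(2,1,0)
  e1=(0,1) h=>(2,1) k=>(1,0,0)
  result₂ = (2 1; 1 0; 0 0)
Equal? distinct morphisms ✗

Answer: DOES NOT COMMUTE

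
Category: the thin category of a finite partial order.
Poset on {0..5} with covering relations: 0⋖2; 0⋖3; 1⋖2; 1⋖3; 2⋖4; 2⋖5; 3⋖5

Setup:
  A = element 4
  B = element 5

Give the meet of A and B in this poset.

Answer: A∧B = 2

Trace:
{x : x⊑A ∧ x⊑B} = {0,1,2}  (A=4, B=5)
  0 ⊑ 2
  1 ⊑ 2
  2 ⊑ 2
glb = 2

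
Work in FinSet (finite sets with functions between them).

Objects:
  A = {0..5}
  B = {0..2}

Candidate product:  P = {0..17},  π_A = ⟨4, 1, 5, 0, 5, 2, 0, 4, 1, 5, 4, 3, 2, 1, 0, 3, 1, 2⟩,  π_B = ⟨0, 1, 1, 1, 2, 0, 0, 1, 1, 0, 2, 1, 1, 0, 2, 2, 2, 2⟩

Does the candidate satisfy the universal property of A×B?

Answer: NOT A VALID PRODUCT — duplicate pair at indices 1,8

Trace:
|A|·|B| = 6·3 = 18;  |P| = 18
Check the pairing map k ↦ (π_A(k), π_B(k)):
  0 ↦ (4,0)
  1 ↦ (1,1)
  2 ↦ (5,1)
  3 ↦ (0,1)
  4 ↦ (5,2)
  5 ↦ (2,0)
  6 ↦ (0,0)
  7 ↦ (4,1)
  8 ↦ (1,1)  ✗ repeats pair of k=1
  9 ↦ (5,0)
  10 ↦ (4,2)
  11 ↦ (3,1)
  12 ↦ (2,1)
  13 ↦ (1,0)
  14 ↦ (0,2)
  15 ↦ (3,2)
  16 ↦ (1,2)
  17 ↦ (2,2)
distinct pairs in image: 17 / 18 needed
  → (1,1) hit at k=1 and k=8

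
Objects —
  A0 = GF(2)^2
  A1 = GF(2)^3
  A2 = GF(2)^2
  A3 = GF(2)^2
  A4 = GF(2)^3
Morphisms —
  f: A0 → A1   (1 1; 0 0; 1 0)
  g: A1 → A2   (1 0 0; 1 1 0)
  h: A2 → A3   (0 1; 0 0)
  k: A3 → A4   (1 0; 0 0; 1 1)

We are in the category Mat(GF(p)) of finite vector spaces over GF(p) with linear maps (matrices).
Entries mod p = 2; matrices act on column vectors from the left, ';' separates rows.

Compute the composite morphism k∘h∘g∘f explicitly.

  e0=⟨1,0⟩ f→⟨1,0,1⟩ g→⟨1,1⟩ h→⟨1,0⟩ k→⟨1,0,1⟩
  e1=⟨0,1⟩ f→⟨1,0,0⟩ g→⟨1,1⟩ h→⟨1,0⟩ k→⟨1,0,1⟩
⟦path⟧: (1 1; 0 0; 1 1)

Answer: (1 1; 0 0; 1 1)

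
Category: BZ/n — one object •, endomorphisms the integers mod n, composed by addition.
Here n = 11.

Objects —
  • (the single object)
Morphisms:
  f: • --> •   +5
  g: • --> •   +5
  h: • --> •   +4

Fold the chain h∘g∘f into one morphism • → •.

Answer: +3

Trace:
  0 +5≡5 +5≡10 +4≡3  (mod 11)
result: +3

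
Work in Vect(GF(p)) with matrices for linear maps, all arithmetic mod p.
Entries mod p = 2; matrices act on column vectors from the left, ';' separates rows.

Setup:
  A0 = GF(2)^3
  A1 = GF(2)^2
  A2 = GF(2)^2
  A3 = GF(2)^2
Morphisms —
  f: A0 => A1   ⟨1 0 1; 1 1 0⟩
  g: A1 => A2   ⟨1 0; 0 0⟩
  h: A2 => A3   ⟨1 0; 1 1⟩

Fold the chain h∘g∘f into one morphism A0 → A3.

Answer: ⟨1 0 1; 1 0 1⟩

Trace:
  e0=⟨1,0,0⟩ f=>⟨1,1⟩ g=>⟨1,0⟩ h=>⟨1,1⟩
  e1=⟨0,1,0⟩ f=>⟨0,1⟩ g=>⟨0,0⟩ h=>⟨0,0⟩
  e2=⟨0,0,1⟩ f=>⟨1,0⟩ g=>⟨1,0⟩ h=>⟨1,1⟩
composite: ⟨1 0 1; 1 0 1⟩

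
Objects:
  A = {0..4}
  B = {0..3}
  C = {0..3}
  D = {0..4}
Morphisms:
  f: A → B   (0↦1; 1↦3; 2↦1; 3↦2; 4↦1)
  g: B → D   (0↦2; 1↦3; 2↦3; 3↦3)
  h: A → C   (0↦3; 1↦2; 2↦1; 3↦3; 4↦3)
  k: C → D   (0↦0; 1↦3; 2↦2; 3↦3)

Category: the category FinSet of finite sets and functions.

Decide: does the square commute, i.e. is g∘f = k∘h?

1) trace f;g:
  0 f→1 g→3
  1 f→3 g→3
  2 f→1 g→3
  3 f→2 g→3
  4 f→1 g→3
  composite₁ = (0↦3; 1↦3; 2↦3; 3↦3; 4↦3)
2) trace h;k:
  0 h→3 k→3
  1 h→2 k→2
  2 h→1 k→3
  3 h→3 k→3
  4 h→3 k→3
  composite₂ = (0↦3; 1↦2; 2↦3; 3↦3; 4↦3)
Equal? distinct morphisms ✗

Answer: DOES NOT COMMUTE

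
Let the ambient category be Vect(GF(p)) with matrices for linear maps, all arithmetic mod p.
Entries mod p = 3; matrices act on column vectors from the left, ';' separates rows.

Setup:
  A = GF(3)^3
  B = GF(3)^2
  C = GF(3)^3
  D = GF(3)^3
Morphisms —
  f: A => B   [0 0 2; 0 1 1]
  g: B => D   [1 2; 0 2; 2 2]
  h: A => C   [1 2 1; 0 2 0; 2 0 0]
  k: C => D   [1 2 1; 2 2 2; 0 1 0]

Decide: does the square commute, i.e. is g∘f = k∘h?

Answer: DOES NOT COMMUTE

Trace:
1) trace f;g:
  e0=⟨1,0,0⟩ f=>⟨0,0⟩ g=>⟨0,0,0⟩
  e1=⟨0,1,0⟩ f=>⟨0,1⟩ g=>⟨2,2,2⟩
  e2=⟨0,0,1⟩ f=>⟨2,1⟩ g=>⟨1,2,0⟩
  ⟦path⟧₁ = [0 2 1; 0 2 2; 0 2 0]
2) trace h;k:
  e0=⟨1,0,0⟩ h=>⟨1,0,2⟩ k=>⟨0,0,0⟩
  e1=⟨0,1,0⟩ h=>⟨2,2,0⟩ k=>⟨0,2,2⟩
  e2=⟨0,0,1⟩ h=>⟨1,0,0⟩ k=>⟨1,2,0⟩
  ⟦path⟧₂ = [0 0 1; 0 2 2; 0 2 0]
Equal? distinct morphisms ✗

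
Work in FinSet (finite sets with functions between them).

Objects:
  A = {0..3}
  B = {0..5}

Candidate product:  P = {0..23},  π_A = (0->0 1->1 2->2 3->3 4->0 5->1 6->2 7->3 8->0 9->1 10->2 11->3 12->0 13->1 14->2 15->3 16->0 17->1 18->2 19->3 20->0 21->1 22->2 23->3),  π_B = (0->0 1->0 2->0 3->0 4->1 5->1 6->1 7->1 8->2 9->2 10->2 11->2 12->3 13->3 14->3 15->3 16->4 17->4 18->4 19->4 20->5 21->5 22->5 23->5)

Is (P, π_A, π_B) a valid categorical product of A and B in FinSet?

Answer: VALID PRODUCT

Trace:
|A|·|B| = 4·6 = 24;  |P| = 24
Check the pairing map k ↦ (π_A(k), π_B(k)):
  0 -> (0,0)
  1 -> (1,0)
  2 -> (2,0)
  3 -> (3,0)
  4 -> (0,1)
  5 -> (1,1)
  6 -> (2,1)
  7 -> (3,1)
  8 -> (0,2)
  9 -> (1,2)
  10 -> (2,2)
  11 -> (3,2)
  12 -> (0,3)
  13 -> (1,3)
  14 -> (2,3)
  15 -> (3,3)
  16 -> (0,4)
  17 -> (1,4)
  18 -> (2,4)
  19 -> (3,4)
  20 -> (0,5)
  21 -> (1,5)
  22 -> (2,5)
  23 -> (3,5)
distinct pairs in image: 24 / 24 needed
  → bijection onto A×B; projections well-typed.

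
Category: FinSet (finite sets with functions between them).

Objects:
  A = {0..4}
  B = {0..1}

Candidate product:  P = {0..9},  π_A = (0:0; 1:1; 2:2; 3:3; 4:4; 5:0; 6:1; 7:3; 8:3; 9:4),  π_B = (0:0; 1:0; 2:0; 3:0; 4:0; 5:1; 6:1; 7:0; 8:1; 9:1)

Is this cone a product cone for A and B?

|A|·|B| = 5·2 = 10;  |P| = 10
Check the pairing map k ↦ (π_A(k), π_B(k)):
  0 : (0,0)
  1 : (1,0)
  2 : (2,0)
  3 : (3,0)
  4 : (4,0)
  5 : (0,1)
  6 : (1,1)
  7 : (3,0)  ✗ repeats pair of k=3
  8 : (3,1)
  9 : (4,1)
distinct pairs in image: 9 / 10 needed
  → (3,0) hit at k=3 and k=7

Answer: NOT A VALID PRODUCT — duplicate pair at indices 3,7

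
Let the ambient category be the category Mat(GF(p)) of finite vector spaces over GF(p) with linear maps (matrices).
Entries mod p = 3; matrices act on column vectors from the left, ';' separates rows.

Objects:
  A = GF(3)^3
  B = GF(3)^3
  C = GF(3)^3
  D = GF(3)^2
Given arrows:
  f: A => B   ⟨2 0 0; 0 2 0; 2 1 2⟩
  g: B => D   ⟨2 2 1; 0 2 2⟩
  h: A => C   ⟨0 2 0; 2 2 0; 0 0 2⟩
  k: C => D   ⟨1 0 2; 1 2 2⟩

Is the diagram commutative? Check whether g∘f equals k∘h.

Answer: DOES NOT COMMUTE

Work:
Path 1 = f;g:
  e0=⟨1,0,0⟩ f=>⟨2,0,2⟩ g=>⟨0,1⟩
  e1=⟨0,1,0⟩ f=>⟨0,2,1⟩ g=>⟨2,0⟩
  e2=⟨0,0,1⟩ f=>⟨0,0,2⟩ g=>⟨2,1⟩
  result₁ = ⟨0 2 2; 1 0 1⟩
Path 2 = h;k:
  e0=⟨1,0,0⟩ h=>⟨0,2,0⟩ k=>⟨0,1⟩
  e1=⟨0,1,0⟩ h=>⟨2,2,0⟩ k=>⟨2,0⟩
  e2=⟨0,0,1⟩ h=>⟨0,0,2⟩ k=>⟨1,1⟩
  result₂ = ⟨0 2 1; 1 0 1⟩
Equal? NO — does not commute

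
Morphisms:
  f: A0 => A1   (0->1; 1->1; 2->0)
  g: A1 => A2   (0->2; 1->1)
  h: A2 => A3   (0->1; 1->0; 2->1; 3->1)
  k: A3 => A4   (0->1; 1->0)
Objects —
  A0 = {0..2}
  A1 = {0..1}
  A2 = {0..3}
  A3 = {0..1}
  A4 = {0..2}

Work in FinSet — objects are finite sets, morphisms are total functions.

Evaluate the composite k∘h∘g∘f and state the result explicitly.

  0 f=>1 g=>1 h=>0 k=>1
  1 f=>1 g=>1 h=>0 k=>1
  2 f=>0 g=>2 h=>1 k=>0
result: (0->1; 1->1; 2->0)

Answer: (0->1; 1->1; 2->0)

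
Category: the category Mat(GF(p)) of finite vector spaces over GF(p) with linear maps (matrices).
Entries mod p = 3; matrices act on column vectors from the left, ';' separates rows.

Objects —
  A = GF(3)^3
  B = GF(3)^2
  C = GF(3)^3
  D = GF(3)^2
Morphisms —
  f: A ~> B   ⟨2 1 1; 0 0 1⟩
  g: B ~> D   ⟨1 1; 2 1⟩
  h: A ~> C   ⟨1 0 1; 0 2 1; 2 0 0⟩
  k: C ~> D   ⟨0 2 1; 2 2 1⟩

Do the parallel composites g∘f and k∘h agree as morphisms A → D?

1) trace f;g:
  e0=(1,0,0) f~>(2,0) g~>(2,1)
  e1=(0,1,0) f~>(1,0) g~>(1,2)
  e2=(0,0,1) f~>(1,1) g~>(2,0)
  result₁ = ⟨2 1 2; 1 2 0⟩
2) trace h;k:
  e0=(1,0,0) h~>(1,0,2) k~>(2,1)
  e1=(0,1,0) h~>(0,2,0) k~>(1,1)
  e2=(0,0,1) h~>(1,1,0) k~>(2,1)
  result₂ = ⟨2 1 2; 1 1 1⟩
Equal? differ; not commutative

Answer: DOES NOT COMMUTE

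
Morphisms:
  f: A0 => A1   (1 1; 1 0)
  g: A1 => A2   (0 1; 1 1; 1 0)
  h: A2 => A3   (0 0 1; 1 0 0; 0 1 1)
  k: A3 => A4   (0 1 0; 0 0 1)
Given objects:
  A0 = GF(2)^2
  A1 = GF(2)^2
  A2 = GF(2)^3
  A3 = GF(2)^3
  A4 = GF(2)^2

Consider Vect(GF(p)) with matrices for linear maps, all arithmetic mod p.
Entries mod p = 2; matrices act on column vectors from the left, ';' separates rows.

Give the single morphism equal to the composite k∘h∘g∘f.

Answer: (1 0; 1 0)

Work:
  e0=(1,0) f=>(1,1) g=>(1,0,1) h=>(1,1,1) k=>(1,1)
  e1=(0,1) f=>(1,0) g=>(0,1,1) h=>(1,0,0) k=>(0,0)
result: (1 0; 1 0)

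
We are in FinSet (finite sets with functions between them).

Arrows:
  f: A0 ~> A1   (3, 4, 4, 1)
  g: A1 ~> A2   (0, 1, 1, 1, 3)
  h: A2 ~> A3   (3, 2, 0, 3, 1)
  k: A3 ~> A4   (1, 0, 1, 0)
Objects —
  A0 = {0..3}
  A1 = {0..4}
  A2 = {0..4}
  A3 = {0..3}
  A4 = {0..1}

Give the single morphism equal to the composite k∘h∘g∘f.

Answer: (1, 0, 0, 1)

Trace:
  0 f~>3 g~>1 h~>2 k~>1
  1 f~>4 g~>3 h~>3 k~>0
  2 f~>4 g~>3 h~>3 k~>0
  3 f~>1 g~>1 h~>2 k~>1
⟦path⟧: (1, 0, 0, 1)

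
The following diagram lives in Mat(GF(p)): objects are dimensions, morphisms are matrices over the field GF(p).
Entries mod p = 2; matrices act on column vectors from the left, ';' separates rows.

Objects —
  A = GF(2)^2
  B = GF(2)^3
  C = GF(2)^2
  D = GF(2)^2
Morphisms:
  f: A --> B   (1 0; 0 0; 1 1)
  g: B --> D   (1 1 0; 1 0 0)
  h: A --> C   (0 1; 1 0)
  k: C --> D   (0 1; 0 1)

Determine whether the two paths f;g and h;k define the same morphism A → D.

Answer: COMMUTES

Work:
Along f;g (path 1):
  e0=(1,0) f-->(1,0,1) g-->(1,1)
  e1=(0,1) f-->(0,0,1) g-->(0,0)
  composite₁ = (1 0; 1 0)
Along h;k (path 2):
  e0=(1,0) h-->(0,1) k-->(1,1)
  e1=(0,1) h-->(1,0) k-->(0,0)
  composite₂ = (1 0; 1 0)
Equal? YES — commutes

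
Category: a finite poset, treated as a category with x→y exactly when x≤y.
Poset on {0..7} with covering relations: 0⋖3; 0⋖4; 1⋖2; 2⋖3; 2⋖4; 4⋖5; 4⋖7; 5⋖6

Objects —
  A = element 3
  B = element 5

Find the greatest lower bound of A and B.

Lower bounds of A=3 and B=5: {0,1,2}
  maximal lower bounds 0 and 2 are incomparable: neither 0⊑2 nor 2⊑0
→ no greatest lower bound exists

Answer: NO MEET EXISTS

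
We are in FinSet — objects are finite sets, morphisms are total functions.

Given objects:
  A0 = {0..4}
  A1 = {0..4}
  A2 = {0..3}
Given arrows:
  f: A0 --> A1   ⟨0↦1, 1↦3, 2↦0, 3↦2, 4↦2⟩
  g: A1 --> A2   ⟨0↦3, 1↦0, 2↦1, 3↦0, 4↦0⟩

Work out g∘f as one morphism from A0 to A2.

Answer: ⟨0↦0, 1↦0, 2↦3, 3↦1, 4↦1⟩

Trace:
  0 f-->1 g-->0
  1 f-->3 g-->0
  2 f-->0 g-->3
  3 f-->2 g-->1
  4 f-->2 g-->1
⟦path⟧: ⟨0↦0, 1↦0, 2↦3, 3↦1, 4↦1⟩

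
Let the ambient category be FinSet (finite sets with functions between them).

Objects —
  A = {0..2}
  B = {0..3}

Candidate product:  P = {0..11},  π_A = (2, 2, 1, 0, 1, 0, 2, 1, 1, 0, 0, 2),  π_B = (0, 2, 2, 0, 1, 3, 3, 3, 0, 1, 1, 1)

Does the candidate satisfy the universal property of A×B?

|A|·|B| = 3·4 = 12;  |P| = 12
Check the pairing map k ↦ (π_A(k), π_B(k)):
  0 ↦ (2,0)
  1 ↦ (2,2)
  2 ↦ (1,2)
  3 ↦ (0,0)
  4 ↦ (1,1)
  5 ↦ (0,3)
  6 ↦ (2,3)
  7 ↦ (1,3)
  8 ↦ (1,0)
  9 ↦ (0,1)
  10 ↦ (0,1)  ✗ repeats pair of k=9
  11 ↦ (2,1)
distinct pairs in image: 11 / 12 needed
  → (0,1) hit at k=9 and k=10

Answer: NOT A VALID PRODUCT — duplicate pair at indices 10,9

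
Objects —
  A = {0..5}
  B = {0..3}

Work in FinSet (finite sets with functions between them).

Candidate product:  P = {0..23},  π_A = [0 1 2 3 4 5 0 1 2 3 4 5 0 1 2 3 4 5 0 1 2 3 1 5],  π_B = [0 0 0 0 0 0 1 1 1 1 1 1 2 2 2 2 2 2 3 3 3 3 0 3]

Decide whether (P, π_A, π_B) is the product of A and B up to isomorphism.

Answer: NOT A VALID PRODUCT — duplicate pair at indices 1,22

Derivation:
|A|·|B| = 6·4 = 24;  |P| = 24
Check the pairing map k ↦ (π_A(k), π_B(k)):
  0 -> (0,0)
  1 -> (1,0)
  2 -> (2,0)
  3 -> (3,0)
  4 -> (4,0)
  5 -> (5,0)
  6 -> (0,1)
  7 -> (1,1)
  8 -> (2,1)
  9 -> (3,1)
  10 -> (4,1)
  11 -> (5,1)
  12 -> (0,2)
  13 -> (1,2)
  14 -> (2,2)
  15 -> (3,2)
  16 -> (4,2)
  17 -> (5,2)
  18 -> (0,3)
  19 -> (1,3)
  20 -> (2,3)
  21 -> (3,3)
  22 -> (1,0)  ✗ repeats pair of k=1
  23 -> (5,3)
distinct pairs in image: 23 / 24 needed
  → (1,0) hit at k=1 and k=22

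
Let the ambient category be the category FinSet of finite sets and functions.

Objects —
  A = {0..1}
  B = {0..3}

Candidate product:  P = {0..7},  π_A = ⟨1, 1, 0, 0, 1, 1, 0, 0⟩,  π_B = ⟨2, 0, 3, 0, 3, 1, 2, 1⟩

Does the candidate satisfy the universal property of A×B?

|A|·|B| = 2·4 = 8;  |P| = 8
Check the pairing map k ↦ (π_A(k), π_B(k)):
  0 -> (1,2)
  1 -> (1,0)
  2 -> (0,3)
  3 -> (0,0)
  4 -> (1,3)
  5 -> (1,1)
  6 -> (0,2)
  7 -> (0,1)
distinct pairs in image: 8 / 8 needed
  → bijection onto A×B; projections well-typed.

Answer: VALID PRODUCT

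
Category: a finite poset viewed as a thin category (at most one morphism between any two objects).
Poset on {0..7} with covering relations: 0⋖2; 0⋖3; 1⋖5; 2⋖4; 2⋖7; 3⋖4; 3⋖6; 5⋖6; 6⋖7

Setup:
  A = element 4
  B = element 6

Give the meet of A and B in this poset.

Answer: A∧B = 3

Work:
Lower bounds of A=4 and B=6: {0,3}
  0 <= 3
  3 <= 3
glb = 3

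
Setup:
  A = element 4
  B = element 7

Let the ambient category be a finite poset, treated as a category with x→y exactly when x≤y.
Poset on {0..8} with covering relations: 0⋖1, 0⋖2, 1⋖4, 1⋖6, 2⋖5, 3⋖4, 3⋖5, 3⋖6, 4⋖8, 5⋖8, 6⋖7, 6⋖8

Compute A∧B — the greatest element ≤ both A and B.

Answer: NO MEET EXISTS

Trace:
Common predecessors of 4,7: {0,1,3}
  maximal lower bounds 1 and 3 are incomparable: neither 1≤3 nor 3≤1
→ no greatest lower bound exists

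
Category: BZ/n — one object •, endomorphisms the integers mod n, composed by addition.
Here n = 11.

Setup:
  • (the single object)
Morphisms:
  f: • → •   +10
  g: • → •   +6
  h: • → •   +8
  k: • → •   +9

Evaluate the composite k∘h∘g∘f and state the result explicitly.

  0 +10≡10 +6≡5 +8≡2 +9≡0  (mod 11)
composite: +0

Answer: +0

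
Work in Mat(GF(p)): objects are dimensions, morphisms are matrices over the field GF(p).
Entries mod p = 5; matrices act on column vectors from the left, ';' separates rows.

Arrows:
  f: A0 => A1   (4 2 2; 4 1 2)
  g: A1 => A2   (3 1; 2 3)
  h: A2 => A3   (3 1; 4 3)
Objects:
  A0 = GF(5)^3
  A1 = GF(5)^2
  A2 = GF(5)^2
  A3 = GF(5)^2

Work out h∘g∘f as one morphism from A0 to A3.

Answer: (3 3 4; 4 4 2)

Trace:
  e0=⟨1,0,0⟩ f=>⟨4,4⟩ g=>⟨1,0⟩ h=>⟨3,4⟩
  e1=⟨0,1,0⟩ f=>⟨2,1⟩ g=>⟨2,2⟩ h=>⟨3,4⟩
  e2=⟨0,0,1⟩ f=>⟨2,2⟩ g=>⟨3,0⟩ h=>⟨4,2⟩
result: (3 3 4; 4 4 2)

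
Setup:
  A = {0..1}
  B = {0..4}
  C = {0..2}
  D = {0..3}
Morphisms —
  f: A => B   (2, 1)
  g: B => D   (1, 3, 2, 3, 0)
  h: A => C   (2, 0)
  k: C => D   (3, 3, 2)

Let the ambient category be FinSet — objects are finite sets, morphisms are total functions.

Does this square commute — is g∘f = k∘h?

1) trace f;g:
  0 f=>2 g=>2
  1 f=>1 g=>3
  composite₁ = (2, 3)
2) trace h;k:
  0 h=>2 k=>2
  1 h=>0 k=>3
  composite₂ = (2, 3)
Equal? equal; square commutes

Answer: COMMUTES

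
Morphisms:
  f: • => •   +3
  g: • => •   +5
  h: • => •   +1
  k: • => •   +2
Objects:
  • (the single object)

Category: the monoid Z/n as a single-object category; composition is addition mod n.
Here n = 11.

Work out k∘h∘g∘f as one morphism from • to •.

  0 +3≡3 +5≡8 +1≡9 +2≡0  (mod 11)
⟦path⟧: +0

Answer: +0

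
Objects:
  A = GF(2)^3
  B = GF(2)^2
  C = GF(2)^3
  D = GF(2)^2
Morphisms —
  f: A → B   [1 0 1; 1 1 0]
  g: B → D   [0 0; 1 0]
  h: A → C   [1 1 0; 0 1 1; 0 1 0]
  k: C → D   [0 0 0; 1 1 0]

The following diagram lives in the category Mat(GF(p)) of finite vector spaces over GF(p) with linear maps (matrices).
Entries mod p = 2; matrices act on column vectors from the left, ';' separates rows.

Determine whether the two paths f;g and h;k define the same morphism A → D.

Path 1 = f;g:
  e0=⟨1,0,0⟩ f→⟨1,1⟩ g→⟨0,1⟩
  e1=⟨0,1,0⟩ f→⟨0,1⟩ g→⟨0,0⟩
  e2=⟨0,0,1⟩ f→⟨1,0⟩ g→⟨0,1⟩
  ⟦path⟧₁ = [0 0 0; 1 0 1]
Path 2 = h;k:
  e0=⟨1,0,0⟩ h→⟨1,0,0⟩ k→⟨0,1⟩
  e1=⟨0,1,0⟩ h→⟨1,1,1⟩ k→⟨0,0⟩
  e2=⟨0,0,1⟩ h→⟨0,1,0⟩ k→⟨0,1⟩
  ⟦path⟧₂ = [0 0 0; 1 0 1]
Equal? same morphism ✓

Answer: COMMUTES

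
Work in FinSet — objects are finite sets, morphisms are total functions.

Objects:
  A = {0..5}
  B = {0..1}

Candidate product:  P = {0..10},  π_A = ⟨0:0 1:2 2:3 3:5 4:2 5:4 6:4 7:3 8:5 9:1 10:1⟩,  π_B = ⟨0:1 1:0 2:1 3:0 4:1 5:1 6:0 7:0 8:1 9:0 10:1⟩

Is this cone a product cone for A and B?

|A|·|B| = 6·2 = 12;  |P| = 11
  → cardinalities differ; no bijection possible.

Answer: NOT A VALID PRODUCT — |P|=11 ≠ |A|·|B|=12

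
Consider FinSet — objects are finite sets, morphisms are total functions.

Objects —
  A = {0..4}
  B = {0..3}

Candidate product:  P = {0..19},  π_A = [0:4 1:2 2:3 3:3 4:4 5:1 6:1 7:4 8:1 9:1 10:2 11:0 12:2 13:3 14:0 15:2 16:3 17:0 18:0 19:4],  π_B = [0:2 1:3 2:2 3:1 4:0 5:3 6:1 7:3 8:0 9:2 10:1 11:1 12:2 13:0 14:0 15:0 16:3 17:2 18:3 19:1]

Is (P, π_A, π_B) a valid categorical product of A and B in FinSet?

|A|·|B| = 5·4 = 20;  |P| = 20
Check the pairing map k ↦ (π_A(k), π_B(k)):
  0 : (4,2)
  1 : (2,3)
  2 : (3,2)
  3 : (3,1)
  4 : (4,0)
  5 : (1,3)
  6 : (1,1)
  7 : (4,3)
  8 : (1,0)
  9 : (1,2)
  10 : (2,1)
  11 : (0,1)
  12 : (2,2)
  13 : (3,0)
  14 : (0,0)
  15 : (2,0)
  16 : (3,3)
  17 : (0,2)
  18 : (0,3)
  19 : (4,1)
distinct pairs in image: 20 / 20 needed
  → bijection onto A×B; projections well-typed.

Answer: VALID PRODUCT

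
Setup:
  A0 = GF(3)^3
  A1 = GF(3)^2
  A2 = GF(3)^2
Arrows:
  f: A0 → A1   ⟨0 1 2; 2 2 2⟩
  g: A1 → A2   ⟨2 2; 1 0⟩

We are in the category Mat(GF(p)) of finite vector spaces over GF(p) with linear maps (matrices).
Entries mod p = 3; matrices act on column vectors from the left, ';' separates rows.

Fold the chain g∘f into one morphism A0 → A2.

Answer: ⟨1 0 2; 0 1 2⟩

Derivation:
  e0=(1,0,0) f→(0,2) g→(1,0)
  e1=(0,1,0) f→(1,2) g→(0,1)
  e2=(0,0,1) f→(2,2) g→(2,2)
result: ⟨1 0 2; 0 1 2⟩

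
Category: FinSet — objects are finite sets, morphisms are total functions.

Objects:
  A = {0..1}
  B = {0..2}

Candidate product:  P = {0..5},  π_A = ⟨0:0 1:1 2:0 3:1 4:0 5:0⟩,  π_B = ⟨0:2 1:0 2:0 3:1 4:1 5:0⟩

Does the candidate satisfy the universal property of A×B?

Answer: NOT A VALID PRODUCT — duplicate pair at indices 5,2

Derivation:
|A|·|B| = 2·3 = 6;  |P| = 6
Check the pairing map k ↦ (π_A(k), π_B(k)):
  0 : (0,2)
  1 : (1,0)
  2 : (0,0)
  3 : (1,1)
  4 : (0,1)
  5 : (0,0)  ✗ repeats pair of k=2
distinct pairs in image: 5 / 6 needed
  → (0,0) hit at k=2 and k=5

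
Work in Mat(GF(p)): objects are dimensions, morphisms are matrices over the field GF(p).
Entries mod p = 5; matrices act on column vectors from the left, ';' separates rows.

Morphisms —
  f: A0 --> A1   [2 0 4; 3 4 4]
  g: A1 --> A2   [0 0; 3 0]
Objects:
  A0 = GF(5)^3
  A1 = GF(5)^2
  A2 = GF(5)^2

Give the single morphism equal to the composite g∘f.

  e0=[1,0,0] f-->[2,3] g-->[0,1]
  e1=[0,1,0] f-->[0,4] g-->[0,0]
  e2=[0,0,1] f-->[4,4] g-->[0,2]
composite: [0 0 0; 1 0 2]

Answer: [0 0 0; 1 0 2]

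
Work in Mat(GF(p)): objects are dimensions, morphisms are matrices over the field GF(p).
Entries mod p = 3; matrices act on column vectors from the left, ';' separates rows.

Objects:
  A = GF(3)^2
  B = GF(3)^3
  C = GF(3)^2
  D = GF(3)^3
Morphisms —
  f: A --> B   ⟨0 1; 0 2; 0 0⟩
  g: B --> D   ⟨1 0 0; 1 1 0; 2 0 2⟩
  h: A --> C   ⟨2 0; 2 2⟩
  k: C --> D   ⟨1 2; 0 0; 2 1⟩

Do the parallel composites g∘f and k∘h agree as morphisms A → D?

Answer: COMMUTES

Derivation:
1) trace f;g:
  e0=(1,0) f-->(0,0,0) g-->(0,0,0)
  e1=(0,1) f-->(1,2,0) g-->(1,0,2)
  composite₁ = ⟨0 1; 0 0; 0 2⟩
2) trace h;k:
  e0=(1,0) h-->(2,2) k-->(0,0,0)
  e1=(0,1) h-->(0,2) k-->(1,0,2)
  composite₂ = ⟨0 1; 0 0; 0 2⟩
Equal? equal; square commutes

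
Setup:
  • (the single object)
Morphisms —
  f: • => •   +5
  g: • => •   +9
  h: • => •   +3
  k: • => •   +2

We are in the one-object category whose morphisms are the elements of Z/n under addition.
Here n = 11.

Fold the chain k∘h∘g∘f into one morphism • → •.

Answer: +8

Trace:
  0 +5≡5 +9≡3 +3≡6 +2≡8  (mod 11)
⟦path⟧: +8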